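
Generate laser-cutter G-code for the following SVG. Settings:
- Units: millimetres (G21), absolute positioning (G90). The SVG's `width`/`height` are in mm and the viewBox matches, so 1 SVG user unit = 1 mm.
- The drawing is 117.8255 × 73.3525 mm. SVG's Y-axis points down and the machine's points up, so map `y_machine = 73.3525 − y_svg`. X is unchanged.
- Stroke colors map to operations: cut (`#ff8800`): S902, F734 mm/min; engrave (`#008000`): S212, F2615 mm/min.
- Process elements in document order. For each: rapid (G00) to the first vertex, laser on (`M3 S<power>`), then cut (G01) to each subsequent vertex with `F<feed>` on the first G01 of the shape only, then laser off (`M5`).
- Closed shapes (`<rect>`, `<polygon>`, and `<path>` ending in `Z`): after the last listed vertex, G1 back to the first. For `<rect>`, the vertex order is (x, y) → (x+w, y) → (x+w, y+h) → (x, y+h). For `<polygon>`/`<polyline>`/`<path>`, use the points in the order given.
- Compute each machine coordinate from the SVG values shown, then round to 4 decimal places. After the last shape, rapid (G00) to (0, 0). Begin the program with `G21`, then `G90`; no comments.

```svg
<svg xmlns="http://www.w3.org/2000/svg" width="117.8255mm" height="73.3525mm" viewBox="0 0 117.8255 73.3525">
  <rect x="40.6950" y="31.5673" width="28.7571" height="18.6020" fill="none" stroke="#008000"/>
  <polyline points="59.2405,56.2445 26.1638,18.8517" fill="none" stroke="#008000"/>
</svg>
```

Since the viewBox matches the mm dimensions, user units are millimetres directly. The only transform is the Y-flip y_m = 73.3525 − y_svg.

Shape 1 is a rectangle drawn with `<rect>`. Its stroke #008000 means engrave at S212, F2615. After flipping Y the toolpath is (40.6950,41.7852) → (69.4521,41.7852) → (69.4521,23.1832) → (40.6950,23.1832) → (40.6950,41.7852), returning to the start.

Shape 2 is a line segment drawn with `<polyline>`. Its stroke #008000 means engrave at S212, F2615. After flipping Y the toolpath is (59.2405,17.1080) → (26.1638,54.5008).

G21
G90
G00 X40.6950 Y41.7852
M3 S212
G01 X69.4521 Y41.7852 F2615
G01 X69.4521 Y23.1832
G01 X40.6950 Y23.1832
G01 X40.6950 Y41.7852
M5
G00 X59.2405 Y17.1080
M3 S212
G01 X26.1638 Y54.5008 F2615
M5
G00 X0.0000 Y0.0000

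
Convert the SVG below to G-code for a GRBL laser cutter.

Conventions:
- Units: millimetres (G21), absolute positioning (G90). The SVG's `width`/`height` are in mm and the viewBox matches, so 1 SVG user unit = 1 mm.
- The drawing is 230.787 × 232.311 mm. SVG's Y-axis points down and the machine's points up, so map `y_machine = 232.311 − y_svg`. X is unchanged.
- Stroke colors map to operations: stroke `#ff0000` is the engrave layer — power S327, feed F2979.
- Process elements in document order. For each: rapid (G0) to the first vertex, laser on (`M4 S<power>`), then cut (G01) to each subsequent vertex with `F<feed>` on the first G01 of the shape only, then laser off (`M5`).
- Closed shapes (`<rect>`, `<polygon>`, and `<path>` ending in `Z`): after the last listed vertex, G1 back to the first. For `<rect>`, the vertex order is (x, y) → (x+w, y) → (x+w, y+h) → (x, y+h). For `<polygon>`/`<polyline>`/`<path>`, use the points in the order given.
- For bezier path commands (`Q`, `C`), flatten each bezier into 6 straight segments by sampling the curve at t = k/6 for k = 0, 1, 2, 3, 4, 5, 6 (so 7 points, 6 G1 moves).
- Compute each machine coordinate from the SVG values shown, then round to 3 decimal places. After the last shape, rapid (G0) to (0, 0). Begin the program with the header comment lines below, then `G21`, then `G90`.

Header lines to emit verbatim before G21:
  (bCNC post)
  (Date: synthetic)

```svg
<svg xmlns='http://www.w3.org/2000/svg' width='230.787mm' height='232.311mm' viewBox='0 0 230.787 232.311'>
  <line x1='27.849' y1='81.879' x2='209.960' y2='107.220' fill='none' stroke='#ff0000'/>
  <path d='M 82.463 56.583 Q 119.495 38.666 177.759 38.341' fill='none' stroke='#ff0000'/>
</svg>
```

(bCNC post)
(Date: synthetic)
G21
G90
G0 X27.849 Y150.432
M4 S327
G01 X209.960 Y125.091 F2979
M5
G0 X82.463 Y175.728
M4 S327
G01 X95.397 Y181.212 F2979
G01 X109.510 Y185.718
G01 X124.803 Y189.247
G01 X141.275 Y191.799
G01 X158.927 Y193.373
G01 X177.759 Y193.970
M5
G0 X0.000 Y0.000

1 u = 1 mm; y_m = 232.311 − y.

[1] `<line>` line segment, #ff0000→engrave S327 F2979: (27.849,150.432) → (209.960,125.091)

[2] `<path>` quadratic bezier, #ff0000→engrave S327 F2979: (82.463,175.728) → (95.397,181.212) → (109.510,185.718) → (124.803,189.247) → (141.275,191.799) → (158.927,193.373) → (177.759,193.970)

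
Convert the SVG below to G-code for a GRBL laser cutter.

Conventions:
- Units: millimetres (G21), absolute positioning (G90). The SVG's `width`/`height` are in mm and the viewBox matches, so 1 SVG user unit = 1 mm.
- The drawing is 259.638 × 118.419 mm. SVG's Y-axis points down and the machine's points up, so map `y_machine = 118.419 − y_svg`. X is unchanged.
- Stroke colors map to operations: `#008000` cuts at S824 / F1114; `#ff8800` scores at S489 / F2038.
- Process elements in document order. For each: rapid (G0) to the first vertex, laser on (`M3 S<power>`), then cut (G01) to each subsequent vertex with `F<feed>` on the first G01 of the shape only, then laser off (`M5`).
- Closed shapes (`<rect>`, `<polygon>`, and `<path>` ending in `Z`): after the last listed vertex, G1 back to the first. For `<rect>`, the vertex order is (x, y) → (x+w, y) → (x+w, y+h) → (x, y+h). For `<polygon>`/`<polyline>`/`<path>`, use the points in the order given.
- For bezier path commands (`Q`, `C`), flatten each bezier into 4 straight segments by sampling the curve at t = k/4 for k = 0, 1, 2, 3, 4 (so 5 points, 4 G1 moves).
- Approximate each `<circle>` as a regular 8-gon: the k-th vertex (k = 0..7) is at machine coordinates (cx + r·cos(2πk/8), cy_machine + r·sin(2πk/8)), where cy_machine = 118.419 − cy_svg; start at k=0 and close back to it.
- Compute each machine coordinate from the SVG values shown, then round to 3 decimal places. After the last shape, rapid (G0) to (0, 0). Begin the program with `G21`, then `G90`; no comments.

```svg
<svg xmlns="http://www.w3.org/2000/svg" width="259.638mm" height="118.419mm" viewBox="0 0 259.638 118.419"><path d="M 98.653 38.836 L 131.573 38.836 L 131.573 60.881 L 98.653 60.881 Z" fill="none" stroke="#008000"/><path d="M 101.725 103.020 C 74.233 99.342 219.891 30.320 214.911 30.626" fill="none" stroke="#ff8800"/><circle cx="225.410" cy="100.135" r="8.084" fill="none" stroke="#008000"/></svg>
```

G21
G90
G0 X98.653 Y79.583
M3 S824
G01 X131.573 Y79.583 F1114
G01 X131.573 Y57.538
G01 X98.653 Y57.538
G01 X98.653 Y79.583
M5
G0 X101.725 Y15.399
M3 S489
G01 X108.512 Y28.305 F2038
G01 X149.876 Y53.090
G01 X195.461 Y77.128
G01 X214.911 Y87.793
M5
G0 X233.494 Y18.284
M3 S824
G01 X231.126 Y24.000 F1114
G01 X225.410 Y26.368
G01 X219.694 Y24.000
G01 X217.326 Y18.284
G01 X219.694 Y12.568
G01 X225.410 Y10.200
G01 X231.126 Y12.568
G01 X233.494 Y18.284
M5
G0 X0.000 Y0.000

Since the viewBox matches the mm dimensions, user units are millimetres directly. The only transform is the Y-flip y_m = 118.419 − y_svg.

Shape 1 is a rectangle drawn with `<path>`. Its stroke #008000 means cut at S824, F1114. After flipping Y the toolpath is (98.653,79.583) → (131.573,79.583) → (131.573,57.538) → (98.653,57.538) → (98.653,79.583), returning to the start.

Shape 2 is a cubic bezier drawn with `<path>`. Its stroke #ff8800 means score at S489, F2038. After flipping Y the toolpath is (101.725,15.399) → (108.512,28.305) → (149.876,53.090) → (195.461,77.128) → (214.911,87.793).

Shape 3 is a circle drawn with `<circle>`. Its stroke #008000 means cut at S824, F1114. After flipping Y the toolpath is (233.494,18.284) → (231.126,24.000) → (225.410,26.368) → (219.694,24.000) → (217.326,18.284) → (219.694,12.568) → (225.410,10.200) → (231.126,12.568) → (233.494,18.284), returning to the start.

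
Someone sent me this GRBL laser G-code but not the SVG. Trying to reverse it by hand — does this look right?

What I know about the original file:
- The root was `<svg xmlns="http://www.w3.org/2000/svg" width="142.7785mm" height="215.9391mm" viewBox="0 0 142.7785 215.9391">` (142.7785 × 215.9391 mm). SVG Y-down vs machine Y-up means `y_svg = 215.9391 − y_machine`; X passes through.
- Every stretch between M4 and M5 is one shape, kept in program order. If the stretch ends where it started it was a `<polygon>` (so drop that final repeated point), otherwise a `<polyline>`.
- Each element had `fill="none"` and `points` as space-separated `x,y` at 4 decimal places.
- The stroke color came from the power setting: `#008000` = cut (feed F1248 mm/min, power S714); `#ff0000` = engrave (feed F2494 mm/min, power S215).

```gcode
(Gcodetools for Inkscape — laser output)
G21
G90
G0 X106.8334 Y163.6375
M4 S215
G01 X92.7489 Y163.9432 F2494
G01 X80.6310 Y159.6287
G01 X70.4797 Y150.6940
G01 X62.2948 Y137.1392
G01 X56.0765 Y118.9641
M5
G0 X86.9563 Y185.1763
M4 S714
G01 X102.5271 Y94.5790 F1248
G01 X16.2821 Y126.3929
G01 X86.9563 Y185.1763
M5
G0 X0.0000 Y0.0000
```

Machine Y-up, SVG Y-down with viewBox height 215.9391, so y_svg = 215.9391 − y_machine; X carries over.

Run 1: S215 ⇒ engrave layer `#ff0000`. The run is open, so emit a `<polyline>` with points (Y-flipped): 106.8334,52.3016 92.7489,51.9959 80.6310,56.3104 70.4797,65.2451 62.2948,78.7999 56.0765,96.9750.

Run 2: the run's S714 means `#008000` (cut). The run returns to its start, so emit a `<polygon>` with points (Y-flipped): 86.9563,30.7628 102.5271,121.3601 16.2821,89.5462.

<svg xmlns="http://www.w3.org/2000/svg" width="142.7785mm" height="215.9391mm" viewBox="0 0 142.7785 215.9391">
  <polyline points="106.8334,52.3016 92.7489,51.9959 80.6310,56.3104 70.4797,65.2451 62.2948,78.7999 56.0765,96.9750" fill="none" stroke="#ff0000"/>
  <polygon points="86.9563,30.7628 102.5271,121.3601 16.2821,89.5462" fill="none" stroke="#008000"/>
</svg>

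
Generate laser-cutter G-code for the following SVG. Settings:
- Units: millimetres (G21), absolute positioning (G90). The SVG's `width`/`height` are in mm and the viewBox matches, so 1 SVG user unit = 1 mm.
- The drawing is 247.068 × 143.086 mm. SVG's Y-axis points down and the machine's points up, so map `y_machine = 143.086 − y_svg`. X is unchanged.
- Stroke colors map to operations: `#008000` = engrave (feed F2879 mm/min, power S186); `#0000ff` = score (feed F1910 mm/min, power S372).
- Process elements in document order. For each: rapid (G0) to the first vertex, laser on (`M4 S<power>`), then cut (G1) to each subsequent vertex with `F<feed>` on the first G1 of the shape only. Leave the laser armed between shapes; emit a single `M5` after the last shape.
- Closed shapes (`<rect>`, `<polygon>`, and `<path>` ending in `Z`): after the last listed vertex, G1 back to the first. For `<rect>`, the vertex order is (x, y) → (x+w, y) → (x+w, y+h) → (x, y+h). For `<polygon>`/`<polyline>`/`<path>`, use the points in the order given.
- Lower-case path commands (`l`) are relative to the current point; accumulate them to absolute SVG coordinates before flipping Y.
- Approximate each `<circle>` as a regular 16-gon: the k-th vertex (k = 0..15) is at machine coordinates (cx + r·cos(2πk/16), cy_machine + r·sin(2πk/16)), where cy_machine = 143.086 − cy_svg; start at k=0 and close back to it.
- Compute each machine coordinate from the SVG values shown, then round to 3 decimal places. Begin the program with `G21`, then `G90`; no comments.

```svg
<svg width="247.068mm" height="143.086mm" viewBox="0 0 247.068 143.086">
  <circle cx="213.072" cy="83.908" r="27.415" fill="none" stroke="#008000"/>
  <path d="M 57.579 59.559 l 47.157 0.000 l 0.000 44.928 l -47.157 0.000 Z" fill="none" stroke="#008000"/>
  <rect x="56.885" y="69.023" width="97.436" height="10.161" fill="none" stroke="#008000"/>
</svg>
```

1 u = 1 mm; y_m = 143.086 − y.

[1] `<circle>` circle, #008000→engrave S186 F2879: (240.487,59.178) → (238.400,69.669) → (232.457,78.563) → (223.563,84.506) → (213.072,86.593) → (202.581,84.506) → (193.687,78.563) → (187.744,69.669) → (185.657,59.178) → (187.744,48.687) → (193.687,39.793) → (202.581,33.850) → (213.072,31.763) → (223.563,33.850) → (232.457,39.793) → (238.400,48.687) → (240.487,59.178) (closed)

[2] `<path>` rectangle, #008000→engrave S186 F2879: (57.579,83.527) → (104.736,83.527) → (104.736,38.599) → (57.579,38.599) → (57.579,83.527) (closed)

[3] `<rect>` rectangle, #008000→engrave S186 F2879: (56.885,74.063) → (154.321,74.063) → (154.321,63.902) → (56.885,63.902) → (56.885,74.063) (closed)

G21
G90
G0 X240.487 Y59.178
M4 S186
G1 X238.400 Y69.669 F2879
G1 X232.457 Y78.563
G1 X223.563 Y84.506
G1 X213.072 Y86.593
G1 X202.581 Y84.506
G1 X193.687 Y78.563
G1 X187.744 Y69.669
G1 X185.657 Y59.178
G1 X187.744 Y48.687
G1 X193.687 Y39.793
G1 X202.581 Y33.850
G1 X213.072 Y31.763
G1 X223.563 Y33.850
G1 X232.457 Y39.793
G1 X238.400 Y48.687
G1 X240.487 Y59.178
G0 X57.579 Y83.527
M4 S186
G1 X104.736 Y83.527 F2879
G1 X104.736 Y38.599
G1 X57.579 Y38.599
G1 X57.579 Y83.527
G0 X56.885 Y74.063
M4 S186
G1 X154.321 Y74.063 F2879
G1 X154.321 Y63.902
G1 X56.885 Y63.902
G1 X56.885 Y74.063
M5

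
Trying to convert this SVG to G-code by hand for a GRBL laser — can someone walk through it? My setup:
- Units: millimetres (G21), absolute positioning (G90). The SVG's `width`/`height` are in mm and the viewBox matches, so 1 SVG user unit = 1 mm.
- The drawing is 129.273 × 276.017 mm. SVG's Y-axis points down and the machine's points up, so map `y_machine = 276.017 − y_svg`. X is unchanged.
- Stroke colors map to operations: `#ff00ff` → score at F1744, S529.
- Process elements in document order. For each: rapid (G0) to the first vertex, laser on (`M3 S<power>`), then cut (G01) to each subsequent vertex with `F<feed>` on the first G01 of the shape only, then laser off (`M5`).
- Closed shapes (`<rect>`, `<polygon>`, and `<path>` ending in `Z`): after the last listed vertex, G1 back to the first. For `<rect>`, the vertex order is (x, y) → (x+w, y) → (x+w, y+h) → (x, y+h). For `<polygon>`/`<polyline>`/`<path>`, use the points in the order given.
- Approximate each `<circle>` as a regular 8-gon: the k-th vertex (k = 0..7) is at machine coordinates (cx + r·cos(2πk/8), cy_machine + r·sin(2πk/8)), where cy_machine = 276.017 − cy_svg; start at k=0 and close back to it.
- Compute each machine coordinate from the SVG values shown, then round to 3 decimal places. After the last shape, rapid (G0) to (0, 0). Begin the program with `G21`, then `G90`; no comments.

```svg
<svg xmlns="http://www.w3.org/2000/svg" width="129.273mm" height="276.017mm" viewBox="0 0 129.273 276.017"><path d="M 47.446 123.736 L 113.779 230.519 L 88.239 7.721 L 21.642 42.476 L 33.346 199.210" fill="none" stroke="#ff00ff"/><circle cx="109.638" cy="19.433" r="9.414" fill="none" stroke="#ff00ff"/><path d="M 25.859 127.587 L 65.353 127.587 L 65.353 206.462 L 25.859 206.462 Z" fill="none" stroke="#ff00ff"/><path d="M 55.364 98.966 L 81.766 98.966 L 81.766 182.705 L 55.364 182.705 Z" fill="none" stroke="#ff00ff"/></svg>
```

G21
G90
G0 X47.446 Y152.281
M3 S529
G01 X113.779 Y45.498 F1744
G01 X88.239 Y268.296
G01 X21.642 Y233.541
G01 X33.346 Y76.807
M5
G0 X119.052 Y256.584
M3 S529
G01 X116.295 Y263.241 F1744
G01 X109.638 Y265.998
G01 X102.981 Y263.241
G01 X100.224 Y256.584
G01 X102.981 Y249.927
G01 X109.638 Y247.170
G01 X116.295 Y249.927
G01 X119.052 Y256.584
M5
G0 X25.859 Y148.430
M3 S529
G01 X65.353 Y148.430 F1744
G01 X65.353 Y69.555
G01 X25.859 Y69.555
G01 X25.859 Y148.430
M5
G0 X55.364 Y177.051
M3 S529
G01 X81.766 Y177.051 F1744
G01 X81.766 Y93.312
G01 X55.364 Y93.312
G01 X55.364 Y177.051
M5
G0 X0.000 Y0.000

viewBox `0 0 129.273 276.017` with mm width/height → 1 unit = 1 mm. Flip: y_m = 276.017 − y_svg.

**Shape 1** — `<path>` open polyline, stroke `#ff00ff` → score (S529, F1744). Machine vertices: (47.446,152.281) → (113.779,45.498) → (88.239,268.296) → (21.642,233.541) → (33.346,76.807). Open path.

**Shape 2** — `<circle>` circle, stroke `#ff00ff` → score (S529, F1744). Machine vertices: (119.052,256.584) → (116.295,263.241) → (109.638,265.998) → (102.981,263.241) → (100.224,256.584) → (102.981,249.927) → (109.638,247.170) → (116.295,249.927) → (119.052,256.584). Closed: final G1 returns to the first vertex.

**Shape 3** — `<path>` rectangle, stroke `#ff00ff` → score (S529, F1744). Machine vertices: (25.859,148.430) → (65.353,148.430) → (65.353,69.555) → (25.859,69.555) → (25.859,148.430). Closed: final G1 returns to the first vertex.

**Shape 4** — `<path>` rectangle, stroke `#ff00ff` → score (S529, F1744). Machine vertices: (55.364,177.051) → (81.766,177.051) → (81.766,93.312) → (55.364,93.312) → (55.364,177.051). Closed: final G1 returns to the first vertex.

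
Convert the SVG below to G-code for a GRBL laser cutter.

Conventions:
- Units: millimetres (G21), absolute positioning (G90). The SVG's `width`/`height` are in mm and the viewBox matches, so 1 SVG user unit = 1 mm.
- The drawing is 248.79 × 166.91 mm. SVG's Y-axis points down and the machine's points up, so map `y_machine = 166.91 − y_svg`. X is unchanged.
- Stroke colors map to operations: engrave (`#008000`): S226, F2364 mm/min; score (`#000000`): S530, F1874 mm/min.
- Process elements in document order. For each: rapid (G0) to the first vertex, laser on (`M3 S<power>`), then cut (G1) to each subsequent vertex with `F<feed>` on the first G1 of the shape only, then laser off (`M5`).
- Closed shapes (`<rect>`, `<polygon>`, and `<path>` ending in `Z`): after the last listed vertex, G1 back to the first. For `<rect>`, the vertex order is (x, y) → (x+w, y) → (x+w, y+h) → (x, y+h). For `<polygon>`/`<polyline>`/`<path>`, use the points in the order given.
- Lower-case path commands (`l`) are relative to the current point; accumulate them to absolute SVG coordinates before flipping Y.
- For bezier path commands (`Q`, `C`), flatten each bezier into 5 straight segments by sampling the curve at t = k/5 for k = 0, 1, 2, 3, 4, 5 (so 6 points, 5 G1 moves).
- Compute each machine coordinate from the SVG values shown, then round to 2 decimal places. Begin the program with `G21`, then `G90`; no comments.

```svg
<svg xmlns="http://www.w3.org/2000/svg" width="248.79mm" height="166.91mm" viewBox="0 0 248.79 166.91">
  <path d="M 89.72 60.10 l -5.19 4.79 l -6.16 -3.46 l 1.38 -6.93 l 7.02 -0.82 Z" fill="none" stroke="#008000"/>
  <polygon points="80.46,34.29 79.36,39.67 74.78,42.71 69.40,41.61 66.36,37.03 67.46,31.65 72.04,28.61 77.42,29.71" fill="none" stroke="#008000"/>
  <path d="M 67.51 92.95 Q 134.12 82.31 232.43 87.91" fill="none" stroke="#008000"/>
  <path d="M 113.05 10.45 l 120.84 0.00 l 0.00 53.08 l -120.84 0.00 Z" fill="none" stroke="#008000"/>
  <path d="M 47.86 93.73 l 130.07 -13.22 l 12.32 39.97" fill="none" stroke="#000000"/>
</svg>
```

1 u = 1 mm; y_m = 166.91 − y.

[1] `<path>` regular polygon, #008000→engrave S226 F2364: (89.72,106.81) → (84.53,102.02) → (78.37,105.48) → (79.75,112.41) → (86.77,113.23) → (89.72,106.81) (closed)

[2] `<polygon>` regular polygon, #008000→engrave S226 F2364: (80.46,132.62) → (79.36,127.24) → (74.78,124.20) → (69.40,125.30) → (66.36,129.88) → (67.46,135.26) → (72.04,138.30) → (77.42,137.20) → (80.46,132.62) (closed)

[3] `<path>` quadratic bezier, #008000→engrave S226 F2364: (67.51,73.96) → (95.42,77.57) → (125.87,79.87) → (158.85,80.88) → (194.37,80.59) → (232.43,79.00)

[4] `<path>` rectangle, #008000→engrave S226 F2364: (113.05,156.46) → (233.89,156.46) → (233.89,103.38) → (113.05,103.38) → (113.05,156.46) (closed)

[5] `<path>` open polyline, #000000→score S530 F1874: (47.86,73.18) → (177.93,86.40) → (190.25,46.43)

G21
G90
G0 X89.72 Y106.81
M3 S226
G1 X84.53 Y102.02 F2364
G1 X78.37 Y105.48
G1 X79.75 Y112.41
G1 X86.77 Y113.23
G1 X89.72 Y106.81
M5
G0 X80.46 Y132.62
M3 S226
G1 X79.36 Y127.24 F2364
G1 X74.78 Y124.20
G1 X69.40 Y125.30
G1 X66.36 Y129.88
G1 X67.46 Y135.26
G1 X72.04 Y138.30
G1 X77.42 Y137.20
G1 X80.46 Y132.62
M5
G0 X67.51 Y73.96
M3 S226
G1 X95.42 Y77.57 F2364
G1 X125.87 Y79.87
G1 X158.85 Y80.88
G1 X194.37 Y80.59
G1 X232.43 Y79.00
M5
G0 X113.05 Y156.46
M3 S226
G1 X233.89 Y156.46 F2364
G1 X233.89 Y103.38
G1 X113.05 Y103.38
G1 X113.05 Y156.46
M5
G0 X47.86 Y73.18
M3 S530
G1 X177.93 Y86.40 F1874
G1 X190.25 Y46.43
M5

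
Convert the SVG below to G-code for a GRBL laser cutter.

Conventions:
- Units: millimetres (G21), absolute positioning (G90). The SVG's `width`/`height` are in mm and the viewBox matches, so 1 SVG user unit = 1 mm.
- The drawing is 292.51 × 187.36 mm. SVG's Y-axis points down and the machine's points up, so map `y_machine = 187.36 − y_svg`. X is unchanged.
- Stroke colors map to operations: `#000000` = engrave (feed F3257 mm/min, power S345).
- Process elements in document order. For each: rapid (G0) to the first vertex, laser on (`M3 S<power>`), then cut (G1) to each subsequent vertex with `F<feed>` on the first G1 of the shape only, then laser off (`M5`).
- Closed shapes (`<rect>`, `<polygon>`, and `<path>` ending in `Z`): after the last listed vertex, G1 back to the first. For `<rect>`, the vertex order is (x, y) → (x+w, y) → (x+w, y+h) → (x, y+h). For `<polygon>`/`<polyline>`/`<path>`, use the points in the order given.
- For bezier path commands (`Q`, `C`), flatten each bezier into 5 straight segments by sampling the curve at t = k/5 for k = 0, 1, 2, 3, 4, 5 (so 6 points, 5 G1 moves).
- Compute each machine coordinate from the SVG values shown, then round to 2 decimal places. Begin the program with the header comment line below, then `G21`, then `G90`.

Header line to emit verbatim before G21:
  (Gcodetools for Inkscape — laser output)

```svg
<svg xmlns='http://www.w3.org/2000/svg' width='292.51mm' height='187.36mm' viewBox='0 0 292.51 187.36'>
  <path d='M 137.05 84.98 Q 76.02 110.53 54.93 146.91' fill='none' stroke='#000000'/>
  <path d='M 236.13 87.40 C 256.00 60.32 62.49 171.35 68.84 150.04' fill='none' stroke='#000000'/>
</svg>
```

Since the viewBox matches the mm dimensions, user units are millimetres directly. The only transform is the Y-flip y_m = 187.36 − y_svg.

Shape 1 is a quadratic bezier drawn with `<path>`. Its stroke #000000 means engrave at S345, F3257. After flipping Y the toolpath is (137.05,102.38) → (114.24,91.73) → (94.62,80.21) → (78.19,67.82) → (64.96,54.57) → (54.93,40.45).

Shape 2 is a cubic bezier drawn with `<path>`. Its stroke #000000 means engrave at S345, F3257. After flipping Y the toolpath is (236.13,99.96) → (225.75,101.80) → (184.00,83.47) → (130.71,57.96) → (85.71,38.25) → (68.84,37.32).

(Gcodetools for Inkscape — laser output)
G21
G90
G0 X137.05 Y102.38
M3 S345
G1 X114.24 Y91.73 F3257
G1 X94.62 Y80.21
G1 X78.19 Y67.82
G1 X64.96 Y54.57
G1 X54.93 Y40.45
M5
G0 X236.13 Y99.96
M3 S345
G1 X225.75 Y101.80 F3257
G1 X184.00 Y83.47
G1 X130.71 Y57.96
G1 X85.71 Y38.25
G1 X68.84 Y37.32
M5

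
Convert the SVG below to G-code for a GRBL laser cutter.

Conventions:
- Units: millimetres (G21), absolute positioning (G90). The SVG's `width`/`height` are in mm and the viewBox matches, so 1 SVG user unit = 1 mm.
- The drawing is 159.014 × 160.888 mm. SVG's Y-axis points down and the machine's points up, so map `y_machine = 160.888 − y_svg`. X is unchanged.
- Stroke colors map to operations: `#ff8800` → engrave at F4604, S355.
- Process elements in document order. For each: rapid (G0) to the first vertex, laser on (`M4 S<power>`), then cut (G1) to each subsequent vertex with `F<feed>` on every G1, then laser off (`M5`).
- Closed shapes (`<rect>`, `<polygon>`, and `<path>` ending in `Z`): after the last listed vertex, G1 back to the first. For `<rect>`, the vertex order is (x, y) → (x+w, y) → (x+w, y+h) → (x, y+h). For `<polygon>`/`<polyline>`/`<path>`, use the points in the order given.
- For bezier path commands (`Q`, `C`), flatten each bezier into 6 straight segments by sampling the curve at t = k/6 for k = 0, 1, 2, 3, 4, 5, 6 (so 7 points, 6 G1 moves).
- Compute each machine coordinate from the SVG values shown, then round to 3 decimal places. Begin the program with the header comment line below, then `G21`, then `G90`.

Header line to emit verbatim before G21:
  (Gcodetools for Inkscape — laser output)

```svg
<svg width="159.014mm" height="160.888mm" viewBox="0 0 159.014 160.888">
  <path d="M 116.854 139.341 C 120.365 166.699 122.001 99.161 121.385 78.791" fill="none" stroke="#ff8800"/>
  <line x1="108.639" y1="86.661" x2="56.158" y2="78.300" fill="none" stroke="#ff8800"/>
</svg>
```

Since the viewBox matches the mm dimensions, user units are millimetres directly. The only transform is the Y-flip y_m = 160.888 − y_svg.

Shape 1 is a cubic bezier drawn with `<path>`. Its stroke #ff8800 means engrave at S355, F4604. After flipping Y the toolpath is (116.854,21.547) → (118.452,15.118) → (119.726,20.559) → (120.667,33.924) → (121.264,51.266) → (121.507,68.639) → (121.385,82.097).

Shape 2 is a line segment drawn with `<line>`. Its stroke #ff8800 means engrave at S355, F4604. After flipping Y the toolpath is (108.639,74.227) → (56.158,82.588).

(Gcodetools for Inkscape — laser output)
G21
G90
G0 X116.854 Y21.547
M4 S355
G1 X118.452 Y15.118 F4604
G1 X119.726 Y20.559 F4604
G1 X120.667 Y33.924 F4604
G1 X121.264 Y51.266 F4604
G1 X121.507 Y68.639 F4604
G1 X121.385 Y82.097 F4604
M5
G0 X108.639 Y74.227
M4 S355
G1 X56.158 Y82.588 F4604
M5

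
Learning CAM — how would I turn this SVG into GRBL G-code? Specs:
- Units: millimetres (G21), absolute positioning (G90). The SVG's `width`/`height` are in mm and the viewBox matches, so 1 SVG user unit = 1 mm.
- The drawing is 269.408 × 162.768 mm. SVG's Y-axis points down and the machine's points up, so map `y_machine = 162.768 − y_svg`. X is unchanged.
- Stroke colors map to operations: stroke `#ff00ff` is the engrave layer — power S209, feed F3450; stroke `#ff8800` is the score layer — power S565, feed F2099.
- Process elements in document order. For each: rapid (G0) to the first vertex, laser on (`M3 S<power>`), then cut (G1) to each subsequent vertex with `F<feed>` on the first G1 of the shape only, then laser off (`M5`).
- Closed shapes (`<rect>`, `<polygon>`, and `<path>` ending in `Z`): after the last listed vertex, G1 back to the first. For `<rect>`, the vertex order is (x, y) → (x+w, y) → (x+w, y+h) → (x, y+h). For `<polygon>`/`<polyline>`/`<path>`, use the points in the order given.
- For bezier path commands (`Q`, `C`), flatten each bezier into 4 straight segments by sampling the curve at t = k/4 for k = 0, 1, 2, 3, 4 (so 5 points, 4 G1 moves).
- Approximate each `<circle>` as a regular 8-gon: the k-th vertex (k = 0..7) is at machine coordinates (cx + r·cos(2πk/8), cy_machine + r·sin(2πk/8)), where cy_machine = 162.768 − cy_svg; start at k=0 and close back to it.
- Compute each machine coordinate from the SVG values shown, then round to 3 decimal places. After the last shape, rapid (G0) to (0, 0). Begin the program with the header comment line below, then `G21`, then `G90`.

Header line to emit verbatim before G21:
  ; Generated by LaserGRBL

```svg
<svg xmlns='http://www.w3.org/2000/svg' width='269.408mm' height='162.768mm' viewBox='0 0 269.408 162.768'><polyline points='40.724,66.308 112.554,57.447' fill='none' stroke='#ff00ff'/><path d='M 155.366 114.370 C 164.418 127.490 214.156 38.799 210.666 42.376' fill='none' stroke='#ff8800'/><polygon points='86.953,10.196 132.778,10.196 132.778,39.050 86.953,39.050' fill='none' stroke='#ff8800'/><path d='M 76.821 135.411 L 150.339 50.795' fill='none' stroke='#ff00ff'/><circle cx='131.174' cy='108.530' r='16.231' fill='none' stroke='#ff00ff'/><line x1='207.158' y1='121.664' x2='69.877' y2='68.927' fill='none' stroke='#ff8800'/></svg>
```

1 u = 1 mm; y_m = 162.768 − y.

[1] `<polyline>` line segment, #ff00ff→engrave S209 F3450: (40.724,96.460) → (112.554,105.321)

[2] `<path>` cubic bezier, #ff8800→score S565 F2099: (155.366,48.398) → (168.316,54.615) → (187.719,80.816) → (204.771,108.807) → (210.666,120.392)

[3] `<polygon>` rectangle, #ff8800→score S565 F2099: (86.953,152.572) → (132.778,152.572) → (132.778,123.718) → (86.953,123.718) → (86.953,152.572) (closed)

[4] `<path>` line segment, #ff00ff→engrave S209 F3450: (76.821,27.357) → (150.339,111.973)

[5] `<circle>` circle, #ff00ff→engrave S209 F3450: (147.405,54.238) → (142.651,65.715) → (131.174,70.469) → (119.697,65.715) → (114.943,54.238) → (119.697,42.761) → (131.174,38.007) → (142.651,42.761) → (147.405,54.238) (closed)

[6] `<line>` line segment, #ff8800→score S565 F2099: (207.158,41.104) → (69.877,93.841)

; Generated by LaserGRBL
G21
G90
G0 X40.724 Y96.460
M3 S209
G1 X112.554 Y105.321 F3450
M5
G0 X155.366 Y48.398
M3 S565
G1 X168.316 Y54.615 F2099
G1 X187.719 Y80.816
G1 X204.771 Y108.807
G1 X210.666 Y120.392
M5
G0 X86.953 Y152.572
M3 S565
G1 X132.778 Y152.572 F2099
G1 X132.778 Y123.718
G1 X86.953 Y123.718
G1 X86.953 Y152.572
M5
G0 X76.821 Y27.357
M3 S209
G1 X150.339 Y111.973 F3450
M5
G0 X147.405 Y54.238
M3 S209
G1 X142.651 Y65.715 F3450
G1 X131.174 Y70.469
G1 X119.697 Y65.715
G1 X114.943 Y54.238
G1 X119.697 Y42.761
G1 X131.174 Y38.007
G1 X142.651 Y42.761
G1 X147.405 Y54.238
M5
G0 X207.158 Y41.104
M3 S565
G1 X69.877 Y93.841 F2099
M5
G0 X0.000 Y0.000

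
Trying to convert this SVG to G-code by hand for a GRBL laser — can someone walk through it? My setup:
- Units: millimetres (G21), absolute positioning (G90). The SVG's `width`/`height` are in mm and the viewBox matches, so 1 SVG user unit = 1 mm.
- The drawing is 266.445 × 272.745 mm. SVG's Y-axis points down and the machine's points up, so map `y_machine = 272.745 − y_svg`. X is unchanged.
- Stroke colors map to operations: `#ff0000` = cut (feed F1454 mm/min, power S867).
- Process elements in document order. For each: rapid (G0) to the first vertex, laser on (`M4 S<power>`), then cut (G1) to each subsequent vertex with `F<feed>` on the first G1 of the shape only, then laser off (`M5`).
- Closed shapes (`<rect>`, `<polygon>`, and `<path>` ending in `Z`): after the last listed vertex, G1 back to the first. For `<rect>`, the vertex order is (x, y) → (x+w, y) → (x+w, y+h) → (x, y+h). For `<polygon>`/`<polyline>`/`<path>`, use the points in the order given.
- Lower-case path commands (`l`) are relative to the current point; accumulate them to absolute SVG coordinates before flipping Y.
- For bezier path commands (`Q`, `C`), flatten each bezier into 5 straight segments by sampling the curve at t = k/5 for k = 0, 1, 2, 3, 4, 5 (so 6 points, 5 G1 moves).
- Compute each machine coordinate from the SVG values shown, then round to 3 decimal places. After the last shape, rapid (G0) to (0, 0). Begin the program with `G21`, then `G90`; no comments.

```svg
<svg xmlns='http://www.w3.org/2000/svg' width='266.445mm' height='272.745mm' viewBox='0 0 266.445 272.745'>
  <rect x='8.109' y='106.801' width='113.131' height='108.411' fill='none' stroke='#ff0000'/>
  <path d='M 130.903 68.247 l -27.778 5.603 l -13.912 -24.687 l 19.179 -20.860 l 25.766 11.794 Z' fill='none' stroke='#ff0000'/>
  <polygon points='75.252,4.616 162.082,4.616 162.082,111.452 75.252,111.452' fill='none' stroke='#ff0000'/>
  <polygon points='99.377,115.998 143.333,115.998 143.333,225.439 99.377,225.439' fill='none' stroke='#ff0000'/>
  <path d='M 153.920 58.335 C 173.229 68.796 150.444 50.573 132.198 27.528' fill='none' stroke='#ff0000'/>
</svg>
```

G21
G90
G0 X8.109 Y165.944
M4 S867
G1 X121.240 Y165.944 F1454
G1 X121.240 Y57.533
G1 X8.109 Y57.533
G1 X8.109 Y165.944
M5
G0 X130.903 Y204.498
M4 S867
G1 X103.125 Y198.895 F1454
G1 X89.213 Y223.582
G1 X108.392 Y244.442
G1 X134.158 Y232.648
G1 X130.903 Y204.498
M5
G0 X75.252 Y268.129
M4 S867
G1 X162.082 Y268.129 F1454
G1 X162.082 Y161.293
G1 X75.252 Y161.293
G1 X75.252 Y268.129
M5
G0 X99.377 Y156.747
M4 S867
G1 X143.333 Y156.747 F1454
G1 X143.333 Y47.306
G1 X99.377 Y47.306
G1 X99.377 Y156.747
M5
G0 X153.920 Y214.410
M4 S867
G1 X160.827 Y211.385 F1454
G1 X159.870 Y214.098
G1 X153.287 Y221.405
G1 X143.317 Y232.160
G1 X132.198 Y245.217
M5
G0 X0.000 Y0.000

Since the viewBox matches the mm dimensions, user units are millimetres directly. The only transform is the Y-flip y_m = 272.745 − y_svg.

Shape 1 is a rectangle drawn with `<rect>`. Its stroke #ff0000 means cut at S867, F1454. After flipping Y the toolpath is (8.109,165.944) → (121.240,165.944) → (121.240,57.533) → (8.109,57.533) → (8.109,165.944), returning to the start.

Shape 2 is a regular polygon drawn with `<path>`. Its stroke #ff0000 means cut at S867, F1454. After flipping Y the toolpath is (130.903,204.498) → (103.125,198.895) → (89.213,223.582) → (108.392,244.442) → (134.158,232.648) → (130.903,204.498), returning to the start.

Shape 3 is a rectangle drawn with `<polygon>`. Its stroke #ff0000 means cut at S867, F1454. After flipping Y the toolpath is (75.252,268.129) → (162.082,268.129) → (162.082,161.293) → (75.252,161.293) → (75.252,268.129), returning to the start.

Shape 4 is a rectangle drawn with `<polygon>`. Its stroke #ff0000 means cut at S867, F1454. After flipping Y the toolpath is (99.377,156.747) → (143.333,156.747) → (143.333,47.306) → (99.377,47.306) → (99.377,156.747), returning to the start.

Shape 5 is a cubic bezier drawn with `<path>`. Its stroke #ff0000 means cut at S867, F1454. After flipping Y the toolpath is (153.920,214.410) → (160.827,211.385) → (159.870,214.098) → (153.287,221.405) → (143.317,232.160) → (132.198,245.217).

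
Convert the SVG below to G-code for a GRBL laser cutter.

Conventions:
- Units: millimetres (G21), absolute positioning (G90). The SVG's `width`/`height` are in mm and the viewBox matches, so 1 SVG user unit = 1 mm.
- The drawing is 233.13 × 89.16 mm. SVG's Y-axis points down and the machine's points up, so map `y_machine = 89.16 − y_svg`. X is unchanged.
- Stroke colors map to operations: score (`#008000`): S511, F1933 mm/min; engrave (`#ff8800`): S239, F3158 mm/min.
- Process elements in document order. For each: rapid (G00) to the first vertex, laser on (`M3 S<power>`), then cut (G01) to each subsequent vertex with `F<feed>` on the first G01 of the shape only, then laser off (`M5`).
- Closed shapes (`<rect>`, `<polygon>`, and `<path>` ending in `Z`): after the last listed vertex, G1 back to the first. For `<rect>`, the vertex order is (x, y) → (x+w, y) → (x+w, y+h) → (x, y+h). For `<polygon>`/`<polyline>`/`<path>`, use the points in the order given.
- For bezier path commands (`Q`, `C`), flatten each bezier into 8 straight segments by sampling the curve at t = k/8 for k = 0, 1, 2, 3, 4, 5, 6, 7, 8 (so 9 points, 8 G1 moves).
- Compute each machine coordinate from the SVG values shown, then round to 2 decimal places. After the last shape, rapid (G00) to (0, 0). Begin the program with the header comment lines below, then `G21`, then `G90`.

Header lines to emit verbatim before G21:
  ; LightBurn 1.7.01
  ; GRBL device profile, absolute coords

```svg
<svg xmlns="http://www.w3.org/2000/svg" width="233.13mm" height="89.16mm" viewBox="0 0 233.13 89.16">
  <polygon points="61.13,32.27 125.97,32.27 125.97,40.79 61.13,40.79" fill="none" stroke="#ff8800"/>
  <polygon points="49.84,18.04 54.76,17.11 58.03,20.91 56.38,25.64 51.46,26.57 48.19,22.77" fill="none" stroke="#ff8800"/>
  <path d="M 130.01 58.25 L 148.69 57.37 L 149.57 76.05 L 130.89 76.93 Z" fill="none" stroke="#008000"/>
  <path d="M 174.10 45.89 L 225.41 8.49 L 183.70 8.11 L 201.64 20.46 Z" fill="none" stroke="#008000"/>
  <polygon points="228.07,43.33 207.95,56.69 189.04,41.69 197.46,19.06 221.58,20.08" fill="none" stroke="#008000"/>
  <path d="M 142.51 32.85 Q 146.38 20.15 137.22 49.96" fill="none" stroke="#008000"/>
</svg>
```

Since the viewBox matches the mm dimensions, user units are millimetres directly. The only transform is the Y-flip y_m = 89.16 − y_svg.

Shape 1 is a rectangle drawn with `<polygon>`. Its stroke #ff8800 means engrave at S239, F3158. After flipping Y the toolpath is (61.13,56.89) → (125.97,56.89) → (125.97,48.37) → (61.13,48.37) → (61.13,56.89), returning to the start.

Shape 2 is a regular polygon drawn with `<polygon>`. Its stroke #ff8800 means engrave at S239, F3158. After flipping Y the toolpath is (49.84,71.12) → (54.76,72.05) → (58.03,68.25) → (56.38,63.52) → (51.46,62.59) → (48.19,66.39) → (49.84,71.12), returning to the start.

Shape 3 is a regular polygon drawn with `<path>`. Its stroke #008000 means score at S511, F1933. After flipping Y the toolpath is (130.01,30.91) → (148.69,31.79) → (149.57,13.11) → (130.89,12.23) → (130.01,30.91), returning to the start.

Shape 4 is a closed polygon drawn with `<path>`. Its stroke #008000 means score at S511, F1933. After flipping Y the toolpath is (174.10,43.27) → (225.41,80.67) → (183.70,81.05) → (201.64,68.70) → (174.10,43.27), returning to the start.

Shape 5 is a regular polygon drawn with `<polygon>`. Its stroke #008000 means score at S511, F1933. After flipping Y the toolpath is (228.07,45.83) → (207.95,32.47) → (189.04,47.47) → (197.46,70.10) → (221.58,69.08) → (228.07,45.83), returning to the start.

Shape 6 is a quadratic bezier drawn with `<path>`. Its stroke #008000 means score at S511, F1933. After flipping Y the toolpath is (142.51,56.31) → (143.27,58.82) → (143.63,60.00) → (143.58,59.86) → (143.12,58.38) → (142.26,55.58) → (140.99,51.45) → (139.31,45.99) → (137.22,39.20).

; LightBurn 1.7.01
; GRBL device profile, absolute coords
G21
G90
G00 X61.13 Y56.89
M3 S239
G01 X125.97 Y56.89 F3158
G01 X125.97 Y48.37
G01 X61.13 Y48.37
G01 X61.13 Y56.89
M5
G00 X49.84 Y71.12
M3 S239
G01 X54.76 Y72.05 F3158
G01 X58.03 Y68.25
G01 X56.38 Y63.52
G01 X51.46 Y62.59
G01 X48.19 Y66.39
G01 X49.84 Y71.12
M5
G00 X130.01 Y30.91
M3 S511
G01 X148.69 Y31.79 F1933
G01 X149.57 Y13.11
G01 X130.89 Y12.23
G01 X130.01 Y30.91
M5
G00 X174.10 Y43.27
M3 S511
G01 X225.41 Y80.67 F1933
G01 X183.70 Y81.05
G01 X201.64 Y68.70
G01 X174.10 Y43.27
M5
G00 X228.07 Y45.83
M3 S511
G01 X207.95 Y32.47 F1933
G01 X189.04 Y47.47
G01 X197.46 Y70.10
G01 X221.58 Y69.08
G01 X228.07 Y45.83
M5
G00 X142.51 Y56.31
M3 S511
G01 X143.27 Y58.82 F1933
G01 X143.63 Y60.00
G01 X143.58 Y59.86
G01 X143.12 Y58.38
G01 X142.26 Y55.58
G01 X140.99 Y51.45
G01 X139.31 Y45.99
G01 X137.22 Y39.20
M5
G00 X0.00 Y0.00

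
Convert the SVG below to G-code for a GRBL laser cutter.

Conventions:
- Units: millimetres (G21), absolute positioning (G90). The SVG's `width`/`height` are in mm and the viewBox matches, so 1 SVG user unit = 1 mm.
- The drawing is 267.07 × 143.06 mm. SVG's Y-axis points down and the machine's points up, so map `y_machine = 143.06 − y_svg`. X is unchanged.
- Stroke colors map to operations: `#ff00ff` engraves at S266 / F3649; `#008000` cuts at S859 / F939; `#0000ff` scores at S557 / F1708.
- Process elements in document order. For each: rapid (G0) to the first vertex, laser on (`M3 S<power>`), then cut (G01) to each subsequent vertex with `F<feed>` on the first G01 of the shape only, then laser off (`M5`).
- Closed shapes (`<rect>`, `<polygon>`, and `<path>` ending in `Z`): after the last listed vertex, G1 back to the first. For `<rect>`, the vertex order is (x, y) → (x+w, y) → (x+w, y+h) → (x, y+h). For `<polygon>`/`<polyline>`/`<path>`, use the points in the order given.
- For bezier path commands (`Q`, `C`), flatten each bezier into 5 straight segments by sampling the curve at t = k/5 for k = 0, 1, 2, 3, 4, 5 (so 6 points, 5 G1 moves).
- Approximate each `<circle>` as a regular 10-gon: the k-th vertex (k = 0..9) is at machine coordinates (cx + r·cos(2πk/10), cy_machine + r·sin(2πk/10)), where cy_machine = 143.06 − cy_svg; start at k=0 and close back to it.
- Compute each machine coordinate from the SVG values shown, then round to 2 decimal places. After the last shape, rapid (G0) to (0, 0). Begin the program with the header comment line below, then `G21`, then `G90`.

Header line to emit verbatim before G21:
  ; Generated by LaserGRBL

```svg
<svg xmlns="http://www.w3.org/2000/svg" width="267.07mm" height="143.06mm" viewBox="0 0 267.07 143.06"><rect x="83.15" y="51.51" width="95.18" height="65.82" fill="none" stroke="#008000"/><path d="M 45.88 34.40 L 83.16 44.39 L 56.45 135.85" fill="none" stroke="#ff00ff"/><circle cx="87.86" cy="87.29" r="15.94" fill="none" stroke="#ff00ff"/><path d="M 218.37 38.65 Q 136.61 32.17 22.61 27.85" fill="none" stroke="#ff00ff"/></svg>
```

viewBox `0 0 267.07 143.06` with mm width/height → 1 unit = 1 mm. Flip: y_m = 143.06 − y_svg.

**Shape 1** — `<rect>` rectangle, stroke `#008000` → cut (S859, F939). Machine vertices: (83.15,91.55) → (178.33,91.55) → (178.33,25.73) → (83.15,25.73) → (83.15,91.55). Closed: final G1 returns to the first vertex.

**Shape 2** — `<path>` open polyline, stroke `#ff00ff` → engrave (S266, F3649). Machine vertices: (45.88,108.66) → (83.16,98.67) → (56.45,7.21). Open path.

**Shape 3** — `<circle>` circle, stroke `#ff00ff` → engrave (S266, F3649). Machine vertices: (103.80,55.77) → (100.76,65.14) → (92.79,70.93) → (82.93,70.93) → (74.96,65.14) → (71.92,55.77) → (74.96,46.40) → (82.93,40.61) → (92.79,40.61) → (100.76,46.40) → (103.80,55.77). Closed: final G1 returns to the first vertex.

**Shape 4** — `<path>` quadratic bezier, stroke `#ff00ff` → engrave (S266, F3649). Control points (SVG): P0=(218.37,38.65), P1=(136.61,32.17), P2=(22.61,27.85); sampled at t=k/5. Machine vertices: (218.37,104.41) → (184.38,106.92) → (147.80,109.25) → (108.65,111.41) → (66.92,113.40) → (22.61,115.21). Open path.

; Generated by LaserGRBL
G21
G90
G0 X83.15 Y91.55
M3 S859
G01 X178.33 Y91.55 F939
G01 X178.33 Y25.73
G01 X83.15 Y25.73
G01 X83.15 Y91.55
M5
G0 X45.88 Y108.66
M3 S266
G01 X83.16 Y98.67 F3649
G01 X56.45 Y7.21
M5
G0 X103.80 Y55.77
M3 S266
G01 X100.76 Y65.14 F3649
G01 X92.79 Y70.93
G01 X82.93 Y70.93
G01 X74.96 Y65.14
G01 X71.92 Y55.77
G01 X74.96 Y46.40
G01 X82.93 Y40.61
G01 X92.79 Y40.61
G01 X100.76 Y46.40
G01 X103.80 Y55.77
M5
G0 X218.37 Y104.41
M3 S266
G01 X184.38 Y106.92 F3649
G01 X147.80 Y109.25
G01 X108.65 Y111.41
G01 X66.92 Y113.40
G01 X22.61 Y115.21
M5
G0 X0.00 Y0.00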